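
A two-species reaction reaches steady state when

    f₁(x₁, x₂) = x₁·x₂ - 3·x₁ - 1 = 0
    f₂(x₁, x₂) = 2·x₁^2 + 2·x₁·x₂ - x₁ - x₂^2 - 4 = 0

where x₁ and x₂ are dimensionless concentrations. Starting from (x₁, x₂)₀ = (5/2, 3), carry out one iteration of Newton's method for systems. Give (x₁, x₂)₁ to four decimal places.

(1.7267, 3.4000)

At (5/2, 3): F = (-1.0000, 12.0000).
Jacobian J = [[x₂ - 3, x₁], [4·x₁ + 2·x₂ - 1, 2·x₁ - 2·x₂]].
At the point, J = [[0.0000, 2.5000], [15.0000, -1.0000]] (det J = -37.5000).
Solving J·Δ = −F gives Δ = (-0.7733, 0.4000).
Then the next iterate is (x₁, x₂)₁ = (1.7267, 3.4000).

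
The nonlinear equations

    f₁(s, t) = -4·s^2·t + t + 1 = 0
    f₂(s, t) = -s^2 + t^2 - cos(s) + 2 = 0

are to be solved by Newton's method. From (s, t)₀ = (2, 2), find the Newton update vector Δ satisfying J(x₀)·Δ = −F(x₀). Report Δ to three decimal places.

At (2, 2): F = (-29.000, 2.41615).
Jacobian J = [[-8·s·t, -4·s^2 + 1], [-2·s + sin(s), 2·t]].
At the point, J = [[-32.000, -15.000], [-3.09070, 4.000]] (det J = -174.36054).
Solving J·Δ = −F gives Δ = (-0.457, -0.957).

(-0.457, -0.957)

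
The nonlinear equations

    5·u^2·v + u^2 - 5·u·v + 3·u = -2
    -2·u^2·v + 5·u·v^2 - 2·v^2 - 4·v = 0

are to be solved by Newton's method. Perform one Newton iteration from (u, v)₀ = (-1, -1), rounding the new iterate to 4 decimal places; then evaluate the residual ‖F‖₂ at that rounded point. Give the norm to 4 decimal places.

At (-1, -1): F = (-10.0000, -1.0000).
Jacobian J = [[10·u·v + 2·u - 5·v + 3, 5·u^2 - 5·u], [-4·u·v + 5·v^2, -2·u^2 + 10·u·v - 4·v - 4]].
At the point, J = [[16.0000, 10.0000], [1.0000, 8.0000]] (det J = 118.0000).
Solving J·Δ = −F gives Δ = (0.5932, 0.0508).
Then the next iterate is (u, v)₁ = (-0.4068, -0.9492).
Re-evaluating at (-0.4068, -0.9492): F = (-1.770984, 0.476403), so ‖F‖₂ = 1.8339.

1.8339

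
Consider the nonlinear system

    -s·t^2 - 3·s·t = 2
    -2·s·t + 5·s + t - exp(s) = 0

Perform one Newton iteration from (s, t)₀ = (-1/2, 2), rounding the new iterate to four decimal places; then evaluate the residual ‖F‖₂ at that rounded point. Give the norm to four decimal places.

At (-1/2, 2): F = (3.0000, 0.893469).
Jacobian J = [[-t^2 - 3·t, -2·s·t - 3·s], [-2·t - exp(s) + 5, -2·s + 1]].
At the point, J = [[-10.0000, 3.5000], [0.393469, 2.0000]] (det J = -21.377143).
Solving J·Δ = −F gives Δ = (0.1344, -0.4732).
Then the next iterate is (s, t)₁ = (-0.3656, 1.5268).
Re-evaluating at (-0.3656, 1.5268): F = (0.526851, 0.121416), so ‖F‖₂ = 0.5407.

0.5407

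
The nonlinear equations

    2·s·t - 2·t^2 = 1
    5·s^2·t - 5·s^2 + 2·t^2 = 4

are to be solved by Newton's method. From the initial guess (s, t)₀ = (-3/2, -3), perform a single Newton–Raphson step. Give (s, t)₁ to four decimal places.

At (-3/2, -3): F = (-10.0000, -31.0000).
Jacobian J = [[2·t, 2·s - 4·t], [10·s·t - 10·s, 5·s^2 + 4·t]].
At the point, J = [[-6.0000, 9.0000], [60.0000, -0.7500]] (det J = -535.5000).
Solving J·Δ = −F gives Δ = (0.5350, 1.4678).
Then the next iterate is (s, t)₁ = (-0.9650, -1.5322).

(-0.9650, -1.5322)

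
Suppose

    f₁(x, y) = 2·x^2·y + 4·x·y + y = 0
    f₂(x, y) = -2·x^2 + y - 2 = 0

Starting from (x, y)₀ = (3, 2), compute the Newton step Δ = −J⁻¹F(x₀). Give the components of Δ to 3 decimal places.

(-1.535, -0.416)

At (3, 2): F = (62.000, -18.000).
Jacobian J = [[4·x·y + 4·y, 2·x^2 + 4·x + 1], [-4·x, 1]].
At the point, J = [[32.000, 31.000], [-12.000, 1.000]] (det J = 404.000).
Solving J·Δ = −F gives Δ = (-1.535, -0.416).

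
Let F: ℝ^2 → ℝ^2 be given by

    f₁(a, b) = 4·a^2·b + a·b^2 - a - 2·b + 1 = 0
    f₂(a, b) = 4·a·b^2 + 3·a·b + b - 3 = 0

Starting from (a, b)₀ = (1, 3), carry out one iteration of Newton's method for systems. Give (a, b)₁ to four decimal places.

(0.8881, 1.5728)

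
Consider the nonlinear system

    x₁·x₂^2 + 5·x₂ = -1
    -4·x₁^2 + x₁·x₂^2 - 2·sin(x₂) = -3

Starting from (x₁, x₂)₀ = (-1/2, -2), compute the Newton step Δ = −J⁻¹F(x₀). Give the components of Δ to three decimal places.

At (-1/2, -2): F = (-11.000, 1.81859).
Jacobian J = [[x₂^2, 2·x₁·x₂ + 5], [-8·x₁ + x₂^2, 2·x₁·x₂ - 2·cos(x₂)]].
At the point, J = [[4.000, 7.000], [8.000, 2.83229]] (det J = -44.67083).
Solving J·Δ = −F gives Δ = (-0.982, 2.133).

(-0.982, 2.133)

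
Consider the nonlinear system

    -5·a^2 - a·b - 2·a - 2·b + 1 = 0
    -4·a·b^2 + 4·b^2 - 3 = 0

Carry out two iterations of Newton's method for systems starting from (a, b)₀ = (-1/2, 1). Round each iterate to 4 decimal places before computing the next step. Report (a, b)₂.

(-0.4373, 0.7142)

At (-1/2, 1): F = (-0.7500, 3.0000).
Jacobian J = [[-10·a - b - 2, -a - 2], [-4·b^2, -8·a·b + 8·b]].
At the point, J = [[2.0000, -1.5000], [-4.0000, 12.0000]] (det J = 18.0000).
Solving J·Δ = −F gives Δ = (0.2500, -0.1667).
Then the next iterate is (a, b)₁ = (-0.2500, 0.8333).
Round to (-0.2500, 0.8333) and repeat: F = (-0.270775, 0.471944), J = [[-0.3333, -1.7500], [-2.777556, 8.3330]].
Δ = (-0.1873, -0.1191), so (a, b)₂ = (-0.4373, 0.7142).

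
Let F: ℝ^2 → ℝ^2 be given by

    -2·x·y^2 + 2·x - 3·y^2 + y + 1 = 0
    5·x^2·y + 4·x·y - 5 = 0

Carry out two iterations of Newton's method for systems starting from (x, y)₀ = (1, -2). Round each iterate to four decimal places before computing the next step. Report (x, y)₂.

(-0.2712, -0.8199)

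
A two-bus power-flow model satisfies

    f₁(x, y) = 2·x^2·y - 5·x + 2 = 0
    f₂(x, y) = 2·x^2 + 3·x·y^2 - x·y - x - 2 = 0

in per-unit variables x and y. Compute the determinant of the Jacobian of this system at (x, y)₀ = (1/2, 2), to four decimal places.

J = [[4·x·y - 5, 2·x^2], [4·x + 3·y^2 - y - 1, 6·x·y - x]].
At the point, J = [[-1.0000, 0.5000], [11.0000, 5.5000]].
det J = -11.0000.

-11.0000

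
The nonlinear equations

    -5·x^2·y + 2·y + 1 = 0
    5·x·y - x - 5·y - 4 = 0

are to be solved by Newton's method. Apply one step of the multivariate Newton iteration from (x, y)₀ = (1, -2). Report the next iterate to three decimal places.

(0.545, -2.697)

At (1, -2): F = (7.000, -5.000).
Jacobian J = [[-10·x·y, -5·x^2 + 2], [5·y - 1, 5·x - 5]].
At the point, J = [[20.000, -3.000], [-11.000, 0.000]] (det J = -33.000).
Solving J·Δ = −F gives Δ = (-0.455, -0.697).
Then the next iterate is (x, y)₁ = (0.545, -2.697).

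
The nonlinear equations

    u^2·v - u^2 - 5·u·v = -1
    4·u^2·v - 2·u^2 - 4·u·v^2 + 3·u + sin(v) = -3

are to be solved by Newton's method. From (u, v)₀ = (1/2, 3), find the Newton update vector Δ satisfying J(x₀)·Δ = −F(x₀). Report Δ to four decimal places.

(-0.4563, -0.0304)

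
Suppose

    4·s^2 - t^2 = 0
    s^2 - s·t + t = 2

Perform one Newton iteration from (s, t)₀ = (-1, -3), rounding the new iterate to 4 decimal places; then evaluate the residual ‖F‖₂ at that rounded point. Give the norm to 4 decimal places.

2.0680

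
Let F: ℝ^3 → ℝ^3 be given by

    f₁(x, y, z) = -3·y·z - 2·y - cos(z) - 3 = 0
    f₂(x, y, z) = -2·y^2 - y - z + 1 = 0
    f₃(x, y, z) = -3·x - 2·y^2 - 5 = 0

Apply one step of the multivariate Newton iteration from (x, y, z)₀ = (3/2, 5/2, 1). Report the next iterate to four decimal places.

(-1.7383, 1.2715, -0.4865)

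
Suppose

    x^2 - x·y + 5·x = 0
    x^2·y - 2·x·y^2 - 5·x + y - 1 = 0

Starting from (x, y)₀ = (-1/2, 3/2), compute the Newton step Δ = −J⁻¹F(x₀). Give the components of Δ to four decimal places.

(0.5698, 0.1512)

At (-1/2, 3/2): F = (-1.5000, 5.6250).
Jacobian J = [[2·x - y + 5, -x], [2·x·y - 2·y^2 - 5, x^2 - 4·x·y + 1]].
At the point, J = [[2.5000, 0.5000], [-11.0000, 4.2500]] (det J = 16.1250).
Solving J·Δ = −F gives Δ = (0.5698, 0.1512).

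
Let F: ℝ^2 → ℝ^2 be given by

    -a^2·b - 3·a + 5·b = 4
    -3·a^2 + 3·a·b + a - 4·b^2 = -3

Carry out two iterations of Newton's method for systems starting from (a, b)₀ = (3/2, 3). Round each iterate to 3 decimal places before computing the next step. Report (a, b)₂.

At (3/2, 3): F = (-0.250, -24.750).
Jacobian J = [[-2·a·b - 3, -a^2 + 5], [-6·a + 3·b + 1, 3·a - 8·b]].
At the point, J = [[-12.000, 2.750], [1.000, -19.500]] (det J = 231.250).
Solving J·Δ = −F gives Δ = (-0.315, -1.285).
Then the next iterate is (a, b)₁ = (1.185, 1.715).
Round to (1.185, 1.715) and repeat: F = (-1.38825, -5.69575), J = [[-7.06455, 3.59577], [-0.965, -10.165]].
Δ = (-0.460, -0.517), so (a, b)₂ = (0.725, 1.198).

(0.725, 1.198)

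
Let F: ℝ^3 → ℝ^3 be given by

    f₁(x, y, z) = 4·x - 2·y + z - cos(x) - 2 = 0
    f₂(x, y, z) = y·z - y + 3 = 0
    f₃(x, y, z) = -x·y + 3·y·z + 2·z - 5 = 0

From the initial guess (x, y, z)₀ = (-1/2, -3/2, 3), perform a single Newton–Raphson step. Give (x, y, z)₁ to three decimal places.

(-0.416, 0.628, 5.838)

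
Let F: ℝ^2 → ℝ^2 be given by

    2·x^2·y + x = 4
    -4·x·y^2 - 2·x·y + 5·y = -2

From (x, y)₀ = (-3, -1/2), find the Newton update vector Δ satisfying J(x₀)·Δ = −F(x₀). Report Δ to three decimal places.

(3.571, -0.500)

At (-3, -1/2): F = (-16.000, -0.500).
Jacobian J = [[4·x·y + 1, 2·x^2], [-4·y^2 - 2·y, -8·x·y - 2·x + 5]].
At the point, J = [[7.000, 18.000], [0.000, -1.000]] (det J = -7.000).
Solving J·Δ = −F gives Δ = (3.571, -0.500).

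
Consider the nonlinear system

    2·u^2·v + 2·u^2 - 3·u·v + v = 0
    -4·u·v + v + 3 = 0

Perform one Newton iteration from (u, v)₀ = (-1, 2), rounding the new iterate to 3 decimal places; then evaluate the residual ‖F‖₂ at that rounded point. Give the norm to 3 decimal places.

At (-1, 2): F = (14.000, 13.000).
Jacobian J = [[4·u·v + 4·u - 3·v, 2·u^2 - 3·u + 1], [-4·v, -4·u + 1]].
At the point, J = [[-18.000, 6.000], [-8.000, 5.000]] (det J = -42.000).
Solving J·Δ = −F gives Δ = (-0.190, -2.905).
Then the next iterate is (u, v)₁ = (-1.190, -0.905).
Re-evaluating at (-1.190, -0.905): F = (-3.86679, -2.21280), so ‖F‖₂ = 4.455.

4.455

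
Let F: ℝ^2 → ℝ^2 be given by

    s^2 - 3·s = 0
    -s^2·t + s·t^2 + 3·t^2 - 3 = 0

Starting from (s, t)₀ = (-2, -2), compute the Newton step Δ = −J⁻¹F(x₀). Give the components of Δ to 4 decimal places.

(1.4286, 0.4107)

At (-2, -2): F = (10.0000, 9.0000).
Jacobian J = [[2·s - 3, 0], [-2·s·t + t^2, -s^2 + 2·s·t + 6·t]].
At the point, J = [[-7.0000, 0.0000], [-4.0000, -8.0000]] (det J = 56.0000).
Solving J·Δ = −F gives Δ = (1.4286, 0.4107).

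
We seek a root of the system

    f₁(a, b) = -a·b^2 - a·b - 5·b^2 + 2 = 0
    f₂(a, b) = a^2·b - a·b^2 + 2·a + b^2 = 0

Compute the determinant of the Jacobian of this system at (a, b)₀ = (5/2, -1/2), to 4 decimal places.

J = [[-b^2 - b, -2·a·b - a - 10·b], [2·a·b - b^2 + 2, a^2 - 2·a·b + 2·b]].
At the point, J = [[0.2500, 5.0000], [-0.7500, 7.7500]].
det J = 5.6875.

5.6875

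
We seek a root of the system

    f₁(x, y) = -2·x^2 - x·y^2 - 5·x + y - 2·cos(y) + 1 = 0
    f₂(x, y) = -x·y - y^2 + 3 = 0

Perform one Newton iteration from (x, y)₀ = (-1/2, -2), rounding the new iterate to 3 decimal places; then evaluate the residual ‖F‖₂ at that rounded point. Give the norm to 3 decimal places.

At (-1/2, -2): F = (3.83229, -2.000).
Jacobian J = [[-4·x - y^2 - 5, -2·x·y + 2·sin(y) + 1], [-y, -x - 2·y]].
At the point, J = [[-7.000, -2.81859], [2.000, 4.500]] (det J = -25.86281).
Solving J·Δ = −F gives Δ = (0.449, 0.245).
Then the next iterate is (x, y)₁ = (-0.051, -1.755).
Re-evaluating at (-0.051, -1.755): F = (0.01821, -0.16953), so ‖F‖₂ = 0.171.

0.171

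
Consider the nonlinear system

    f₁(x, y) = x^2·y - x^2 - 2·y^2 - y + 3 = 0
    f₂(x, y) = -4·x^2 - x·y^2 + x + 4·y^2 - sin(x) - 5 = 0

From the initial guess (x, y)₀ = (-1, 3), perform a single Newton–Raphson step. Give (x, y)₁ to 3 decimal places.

(-1.395, 1.798)

At (-1, 3): F = (-16.000, 35.84147).
Jacobian J = [[2·x·y - 2·x, x^2 - 4·y - 1], [-8·x - y^2 - cos(x) + 1, -2·x·y + 8·y]].
At the point, J = [[-4.000, -12.000], [-0.54030, 30.000]] (det J = -126.48363).
Solving J·Δ = −F gives Δ = (-0.395, -1.202).
Then the next iterate is (x, y)₁ = (-1.395, 1.798).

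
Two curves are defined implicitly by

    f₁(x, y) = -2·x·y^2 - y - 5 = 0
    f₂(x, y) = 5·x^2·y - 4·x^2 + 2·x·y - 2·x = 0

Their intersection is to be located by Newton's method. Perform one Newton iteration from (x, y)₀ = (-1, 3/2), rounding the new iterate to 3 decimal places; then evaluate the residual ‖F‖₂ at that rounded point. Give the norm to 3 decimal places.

9.976

At (-1, 3/2): F = (-2.000, 2.500).
Jacobian J = [[-2·y^2, -4·x·y - 1], [10·x·y - 8·x + 2·y - 2, 5·x^2 + 2·x]].
At the point, J = [[-4.500, 5.000], [-6.000, 3.000]] (det J = 16.500).
Solving J·Δ = −F gives Δ = (1.121, 1.409).
Then the next iterate is (x, y)₁ = (0.121, 2.909).
Re-evaluating at (0.121, 2.909): F = (-9.95687, 0.61637), so ‖F‖₂ = 9.976.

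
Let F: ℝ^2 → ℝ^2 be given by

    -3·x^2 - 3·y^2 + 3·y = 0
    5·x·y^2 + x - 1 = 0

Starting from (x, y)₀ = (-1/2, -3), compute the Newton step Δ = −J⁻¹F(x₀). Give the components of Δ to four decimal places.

(-0.0513, 1.7573)

At (-1/2, -3): F = (-36.7500, -24.0000).
Jacobian J = [[-6·x, -6·y + 3], [5·y^2 + 1, 10·x·y]].
At the point, J = [[3.0000, 21.0000], [46.0000, 15.0000]] (det J = -921.0000).
Solving J·Δ = −F gives Δ = (-0.0513, 1.7573).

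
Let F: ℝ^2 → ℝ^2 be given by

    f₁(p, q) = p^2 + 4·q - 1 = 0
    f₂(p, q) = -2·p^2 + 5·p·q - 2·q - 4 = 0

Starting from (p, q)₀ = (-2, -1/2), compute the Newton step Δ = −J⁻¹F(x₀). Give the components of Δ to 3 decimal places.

(-0.462, -0.712)

At (-2, -1/2): F = (1.000, -6.000).
Jacobian J = [[2·p, 4], [-4·p + 5·q, 5·p - 2]].
At the point, J = [[-4.000, 4.000], [5.500, -12.000]] (det J = 26.000).
Solving J·Δ = −F gives Δ = (-0.462, -0.712).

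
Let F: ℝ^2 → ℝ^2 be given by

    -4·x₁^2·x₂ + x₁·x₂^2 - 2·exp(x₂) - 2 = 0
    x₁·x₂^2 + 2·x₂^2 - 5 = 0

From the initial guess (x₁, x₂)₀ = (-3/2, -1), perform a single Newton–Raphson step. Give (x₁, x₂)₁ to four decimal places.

(0.4777, -3.5223)

At (-3/2, -1): F = (4.764241, -4.5000).
Jacobian J = [[-8·x₁·x₂ + x₂^2, -4·x₁^2 + 2·x₁·x₂ - 2·exp(x₂)], [x₂^2, 2·x₁·x₂ + 4·x₂]].
At the point, J = [[-11.0000, -6.735759], [1.0000, -1.0000]] (det J = 17.735759).
Solving J·Δ = −F gives Δ = (1.9777, -2.5223).
Then the next iterate is (x₁, x₂)₁ = (0.4777, -3.5223).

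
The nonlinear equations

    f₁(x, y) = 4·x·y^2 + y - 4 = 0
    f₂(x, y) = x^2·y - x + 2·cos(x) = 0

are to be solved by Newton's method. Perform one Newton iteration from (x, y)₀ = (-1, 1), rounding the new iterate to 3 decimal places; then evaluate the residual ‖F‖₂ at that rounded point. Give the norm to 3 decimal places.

At (-1, 1): F = (-7.000, 3.08060).
Jacobian J = [[4·y^2, 8·x·y + 1], [2·x·y - 2·sin(x) - 1, x^2]].
At the point, J = [[4.000, -7.000], [-1.31706, 1.000]] (det J = -5.21941).
Solving J·Δ = −F gives Δ = (2.790, 0.595).
Then the next iterate is (x, y)₁ = (1.790, 1.595).
Re-evaluating at (1.790, 1.595): F = (15.81022, 2.88563), so ‖F‖₂ = 16.071.

16.071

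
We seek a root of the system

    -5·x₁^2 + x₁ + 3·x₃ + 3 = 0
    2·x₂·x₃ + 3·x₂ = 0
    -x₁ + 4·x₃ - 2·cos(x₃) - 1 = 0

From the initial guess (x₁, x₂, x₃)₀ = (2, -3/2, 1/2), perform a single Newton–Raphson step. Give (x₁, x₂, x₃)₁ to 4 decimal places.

(1.3567, 0.3194, 0.9259)

At (2, -3/2, 1/2): F = (-13.5000, -6.0000, -2.755165).
Jacobian J = [[-10·x₁ + 1, 0, 3], [0, 2·x₃ + 3, 2·x₂], [-1, 0, 2·sin(x₃) + 4]].
At the point, J = [[-19.0000, 0.0000, 3.0000], [0.0000, 4.0000, -3.0000], [-1.0000, 0.0000, 4.958851]] (det J = -364.872682).
Solving J·Δ = −F gives Δ = (-0.6433, 1.8194, 0.4259).
Then the next iterate is (x₁, x₂, x₃)₁ = (1.3567, 0.3194, 0.9259).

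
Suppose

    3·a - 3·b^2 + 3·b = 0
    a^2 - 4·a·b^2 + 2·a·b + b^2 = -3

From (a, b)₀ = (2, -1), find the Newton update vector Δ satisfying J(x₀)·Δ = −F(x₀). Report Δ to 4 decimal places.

At (2, -1): F = (0.0000, -4.0000).
Jacobian J = [[3, -6·b + 3], [2·a - 4·b^2 + 2·b, -8·a·b + 2·a + 2·b]].
At the point, J = [[3.0000, 9.0000], [-2.0000, 18.0000]] (det J = 72.0000).
Solving J·Δ = −F gives Δ = (-0.5000, 0.1667).

(-0.5000, 0.1667)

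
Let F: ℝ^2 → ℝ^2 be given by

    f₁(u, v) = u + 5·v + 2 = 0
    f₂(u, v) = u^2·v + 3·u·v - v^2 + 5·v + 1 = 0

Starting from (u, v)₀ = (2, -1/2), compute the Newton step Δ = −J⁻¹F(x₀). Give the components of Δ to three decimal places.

(-1.724, 0.045)

At (2, -1/2): F = (1.500, -6.750).
Jacobian J = [[1, 5], [2·u·v + 3·v, u^2 + 3·u - 2·v + 5]].
At the point, J = [[1.000, 5.000], [-3.500, 16.000]] (det J = 33.500).
Solving J·Δ = −F gives Δ = (-1.724, 0.045).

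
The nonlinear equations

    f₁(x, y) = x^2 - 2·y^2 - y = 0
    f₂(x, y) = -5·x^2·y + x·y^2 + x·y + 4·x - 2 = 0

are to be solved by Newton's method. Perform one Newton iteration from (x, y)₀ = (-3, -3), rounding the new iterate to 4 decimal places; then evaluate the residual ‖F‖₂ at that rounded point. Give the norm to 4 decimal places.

At (-3, -3): F = (-6.0000, 103.0000).
Jacobian J = [[2·x, -4·y - 1], [-10·x·y + y^2 + y + 4, -5·x^2 + 2·x·y + x]].
At the point, J = [[-6.0000, 11.0000], [-80.0000, -30.0000]] (det J = 1060.0000).
Solving J·Δ = −F gives Δ = (0.8991, 1.0358).
Then the next iterate is (x, y)₁ = (-2.1009, -1.9642).
Re-evaluating at (-2.1009, -1.9642): F = (-1.338182, 28.965285), so ‖F‖₂ = 28.9962.

28.9962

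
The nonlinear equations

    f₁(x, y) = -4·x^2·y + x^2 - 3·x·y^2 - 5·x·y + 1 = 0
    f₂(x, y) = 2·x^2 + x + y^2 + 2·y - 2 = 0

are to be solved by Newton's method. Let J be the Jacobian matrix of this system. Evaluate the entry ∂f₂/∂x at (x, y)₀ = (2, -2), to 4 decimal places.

∂f₂/∂x = 4·x + 1.
At (2, -2) this is 9.0000.

9.0000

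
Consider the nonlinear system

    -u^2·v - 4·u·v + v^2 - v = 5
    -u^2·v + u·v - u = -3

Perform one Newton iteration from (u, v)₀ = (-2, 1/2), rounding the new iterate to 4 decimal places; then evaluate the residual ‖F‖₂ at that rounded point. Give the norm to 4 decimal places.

At (-2, 1/2): F = (-3.2500, 2.0000).
Jacobian J = [[-2·u·v - 4·v, -u^2 - 4·u + 2·v - 1], [-2·u·v + v - 1, -u^2 + u]].
At the point, J = [[0.0000, 4.0000], [1.5000, -6.0000]] (det J = -6.0000).
Solving J·Δ = −F gives Δ = (1.9167, 0.8125).
Then the next iterate is (u, v)₁ = (-0.0833, 1.3125).
Re-evaluating at (-0.0833, 1.3125): F = (-4.161626, 2.964861), so ‖F‖₂ = 5.1097.

5.1097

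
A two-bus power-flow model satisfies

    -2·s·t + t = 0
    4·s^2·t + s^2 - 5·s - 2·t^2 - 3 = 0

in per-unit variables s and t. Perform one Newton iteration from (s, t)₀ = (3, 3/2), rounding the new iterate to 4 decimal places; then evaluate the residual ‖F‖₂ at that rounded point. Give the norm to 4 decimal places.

14.7231

At (3, 3/2): F = (-7.5000, 40.5000).
Jacobian J = [[-2·t, -2·s + 1], [8·s·t + 2·s - 5, 4·s^2 - 4·t]].
At the point, J = [[-3.0000, -5.0000], [37.0000, 30.0000]] (det J = 95.0000).
Solving J·Δ = −F gives Δ = (0.2368, -1.6421).
Then the next iterate is (s, t)₁ = (3.2368, -0.1421).
Re-evaluating at (3.2368, -0.1421): F = (0.777799, -14.702566), so ‖F‖₂ = 14.7231.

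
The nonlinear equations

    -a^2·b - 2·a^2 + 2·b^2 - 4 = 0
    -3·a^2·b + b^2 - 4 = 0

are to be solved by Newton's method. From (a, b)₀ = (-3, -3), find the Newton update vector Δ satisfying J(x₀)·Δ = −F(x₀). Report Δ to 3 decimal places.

(1.119, 0.776)

At (-3, -3): F = (23.000, 86.000).
Jacobian J = [[-2·a·b - 4·a, -a^2 + 4·b], [-6·a·b, -3·a^2 + 2·b]].
At the point, J = [[-6.000, -21.000], [-54.000, -33.000]] (det J = -936.000).
Solving J·Δ = −F gives Δ = (1.119, 0.776).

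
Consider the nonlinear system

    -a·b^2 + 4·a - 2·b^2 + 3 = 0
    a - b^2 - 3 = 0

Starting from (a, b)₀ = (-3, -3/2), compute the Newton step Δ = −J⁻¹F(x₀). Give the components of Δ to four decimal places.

At (-3, -3/2): F = (-6.7500, -8.2500).
Jacobian J = [[-b^2 + 4, -2·a·b - 4·b], [1, -2·b]].
At the point, J = [[1.7500, -3.0000], [1.0000, 3.0000]] (det J = 8.2500).
Solving J·Δ = −F gives Δ = (5.4545, 0.9318).

(5.4545, 0.9318)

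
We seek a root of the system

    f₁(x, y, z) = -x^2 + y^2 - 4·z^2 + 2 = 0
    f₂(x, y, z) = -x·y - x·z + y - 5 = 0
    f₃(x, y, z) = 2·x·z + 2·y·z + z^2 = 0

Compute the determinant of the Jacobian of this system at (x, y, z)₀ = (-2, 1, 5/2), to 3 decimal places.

687.000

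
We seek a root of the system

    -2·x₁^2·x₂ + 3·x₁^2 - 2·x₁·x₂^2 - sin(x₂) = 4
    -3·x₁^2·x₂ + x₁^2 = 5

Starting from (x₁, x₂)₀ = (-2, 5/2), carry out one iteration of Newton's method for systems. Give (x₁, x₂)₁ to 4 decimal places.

(-1.1105, 1.8439)

At (-2, 5/2): F = (12.401528, -31.0000).
Jacobian J = [[-4·x₁·x₂ + 6·x₁ - 2·x₂^2, -2·x₁^2 - 4·x₁·x₂ - cos(x₂)], [-6·x₁·x₂ + 2·x₁, -3·x₁^2]].
At the point, J = [[-4.5000, 12.801144], [26.0000, -12.0000]] (det J = -278.829734).
Solving J·Δ = −F gives Δ = (0.8895, -0.6561).
Then the next iterate is (x₁, x₂)₁ = (-1.1105, 1.8439).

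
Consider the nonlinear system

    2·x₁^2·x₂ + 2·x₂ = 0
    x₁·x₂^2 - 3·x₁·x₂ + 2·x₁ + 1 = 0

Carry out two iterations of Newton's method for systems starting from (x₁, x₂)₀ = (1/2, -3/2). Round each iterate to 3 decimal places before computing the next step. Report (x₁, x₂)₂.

At (1/2, -3/2): F = (-3.750, 5.375).
Jacobian J = [[4·x₁·x₂, 2·x₁^2 + 2], [x₂^2 - 3·x₂ + 2, 2·x₁·x₂ - 3·x₁]].
At the point, J = [[-3.000, 2.500], [8.750, -3.000]] (det J = -12.875).
Solving J·Δ = −F gives Δ = (-0.170, 1.296).
Then the next iterate is (x₁, x₂)₁ = (0.330, -0.204).
Round to (0.330, -0.204) and repeat: F = (-0.45243, 1.87569), J = [[-0.26928, 2.21780], [2.65362, -1.12464]].
Δ = (-0.654, 0.125), so (x₁, x₂)₂ = (-0.324, -0.079).

(-0.324, -0.079)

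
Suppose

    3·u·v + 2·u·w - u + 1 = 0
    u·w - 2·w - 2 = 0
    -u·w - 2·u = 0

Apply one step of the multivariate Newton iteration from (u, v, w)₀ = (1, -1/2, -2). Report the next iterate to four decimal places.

(1.0000, 1.3333, -2.0000)

At (1, -1/2, -2): F = (-5.5000, 0.0000, 0.0000).
Jacobian J = [[3·v + 2·w - 1, 3·u, 2·u], [w, 0, u - 2], [-w - 2, 0, -u]].
At the point, J = [[-6.5000, 3.0000, 2.0000], [-2.0000, 0.0000, -1.0000], [0.0000, 0.0000, -1.0000]] (det J = -6.0000).
Solving J·Δ = −F gives Δ = (0.0000, 1.8333, 0.0000).
Then the next iterate is (u, v, w)₁ = (1.0000, 1.3333, -2.0000).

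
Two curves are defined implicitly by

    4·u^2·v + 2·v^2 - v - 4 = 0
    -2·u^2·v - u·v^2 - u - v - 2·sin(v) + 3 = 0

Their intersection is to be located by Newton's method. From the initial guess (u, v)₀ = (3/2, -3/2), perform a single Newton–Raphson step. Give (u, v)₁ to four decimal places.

(1.8994, 7.8444)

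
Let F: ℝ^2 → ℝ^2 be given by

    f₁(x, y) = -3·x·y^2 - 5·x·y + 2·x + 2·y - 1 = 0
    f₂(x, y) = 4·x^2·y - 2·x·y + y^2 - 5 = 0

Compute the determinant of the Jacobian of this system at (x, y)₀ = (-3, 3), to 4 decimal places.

J = [[-3·y^2 - 5·y + 2, -6·x·y - 5·x + 2], [8·x·y - 2·y, 4·x^2 - 2·x + 2·y]].
At the point, J = [[-40.0000, 71.0000], [-78.0000, 48.0000]].
det J = 3618.0000.

3618.0000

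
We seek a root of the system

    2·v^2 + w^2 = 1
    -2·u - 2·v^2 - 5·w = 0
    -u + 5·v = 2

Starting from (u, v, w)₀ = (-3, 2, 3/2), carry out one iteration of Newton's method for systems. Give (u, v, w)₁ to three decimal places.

(-9.232, -1.446, 7.607)

At (-3, 2, 3/2): F = (9.250, -9.500, 11.000).
Jacobian J = [[0, 4·v, 2·w], [-2, -4·v, -5], [-1, 5, 0]].
At the point, J = [[0.000, 8.000, 3.000], [-2.000, -8.000, -5.000], [-1.000, 5.000, 0.000]] (det J = -14.000).
Solving J·Δ = −F gives Δ = (-6.232, -3.446, 6.107).
Then the next iterate is (u, v, w)₁ = (-9.232, -1.446, 7.607).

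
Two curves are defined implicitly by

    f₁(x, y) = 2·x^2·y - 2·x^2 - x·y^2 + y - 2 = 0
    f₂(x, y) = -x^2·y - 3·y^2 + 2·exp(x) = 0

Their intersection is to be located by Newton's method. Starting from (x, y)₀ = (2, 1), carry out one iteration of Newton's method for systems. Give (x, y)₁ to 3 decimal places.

At (2, 1): F = (-3.000, 7.77811).
Jacobian J = [[4·x·y - 4·x - y^2, 2·x^2 - 2·x·y + 1], [-2·x·y + 2·exp(x), -x^2 - 6·y]].
At the point, J = [[-1.000, 5.000], [10.77811, -10.000]] (det J = -43.89056).
Solving J·Δ = −F gives Δ = (-0.203, 0.559).
Then the next iterate is (x, y)₁ = (1.797, 1.559).

(1.797, 1.559)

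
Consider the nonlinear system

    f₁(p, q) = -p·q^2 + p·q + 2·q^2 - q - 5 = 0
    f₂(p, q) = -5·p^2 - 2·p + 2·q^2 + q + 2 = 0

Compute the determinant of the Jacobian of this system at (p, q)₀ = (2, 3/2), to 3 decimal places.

16.750

J = [[-q^2 + q, -2·p·q + p + 4·q - 1], [-10·p - 2, 4·q + 1]].
At the point, J = [[-0.750, 1.000], [-22.000, 7.000]].
det J = 16.750.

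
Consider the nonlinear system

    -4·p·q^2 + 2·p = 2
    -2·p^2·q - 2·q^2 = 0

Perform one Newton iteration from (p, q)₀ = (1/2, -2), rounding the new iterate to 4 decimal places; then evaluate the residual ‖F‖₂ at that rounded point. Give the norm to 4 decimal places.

At (1/2, -2): F = (-9.0000, -7.0000).
Jacobian J = [[-4·q^2 + 2, -8·p·q], [-4·p·q, -2·p^2 - 4·q]].
At the point, J = [[-14.0000, 8.0000], [4.0000, 7.5000]] (det J = -137.0000).
Solving J·Δ = −F gives Δ = (-0.0839, 0.9781).
Then the next iterate is (p, q)₁ = (0.4161, -1.0219).
Re-evaluating at (0.4161, -1.0219): F = (-2.905899, -1.734697), so ‖F‖₂ = 3.3843.

3.3843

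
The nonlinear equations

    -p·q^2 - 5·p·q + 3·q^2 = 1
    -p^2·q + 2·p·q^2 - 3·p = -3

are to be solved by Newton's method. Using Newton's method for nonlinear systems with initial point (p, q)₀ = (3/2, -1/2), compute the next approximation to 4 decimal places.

At (3/2, -1/2): F = (3.1250, 0.3750).
Jacobian J = [[-q^2 - 5·q, -2·p·q - 5·p + 6·q], [-2·p·q + 2·q^2 - 3, -p^2 + 4·p·q]].
At the point, J = [[2.2500, -9.0000], [-1.0000, -5.2500]] (det J = -20.8125).
Solving J·Δ = −F gives Δ = (-0.6261, 0.1907).
Then the next iterate is (p, q)₁ = (0.8739, -0.3093).

(0.8739, -0.3093)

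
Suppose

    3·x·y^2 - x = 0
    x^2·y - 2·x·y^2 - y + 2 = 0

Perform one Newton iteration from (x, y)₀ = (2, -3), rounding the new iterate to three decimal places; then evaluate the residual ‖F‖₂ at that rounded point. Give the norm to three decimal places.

18.837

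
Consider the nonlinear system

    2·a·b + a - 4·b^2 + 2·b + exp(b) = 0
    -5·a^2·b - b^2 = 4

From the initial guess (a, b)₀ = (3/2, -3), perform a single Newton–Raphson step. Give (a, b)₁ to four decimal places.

At (3/2, -3): F = (-49.450213, 20.7500).
Jacobian J = [[2·b + 1, 2·a - 8·b + exp(b) + 2], [-10·a·b, -5·a^2 - 2·b]].
At the point, J = [[-5.0000, 29.049787], [45.0000, -5.2500]] (det J = -1280.990418).
Solving J·Δ = −F gives Δ = (-0.2679, 1.6561).
Then the next iterate is (a, b)₁ = (1.2321, -1.3439).

(1.2321, -1.3439)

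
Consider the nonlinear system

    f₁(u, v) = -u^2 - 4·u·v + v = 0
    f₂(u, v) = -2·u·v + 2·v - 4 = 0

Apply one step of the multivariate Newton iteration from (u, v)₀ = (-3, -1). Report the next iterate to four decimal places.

(-2.6296, 0.4074)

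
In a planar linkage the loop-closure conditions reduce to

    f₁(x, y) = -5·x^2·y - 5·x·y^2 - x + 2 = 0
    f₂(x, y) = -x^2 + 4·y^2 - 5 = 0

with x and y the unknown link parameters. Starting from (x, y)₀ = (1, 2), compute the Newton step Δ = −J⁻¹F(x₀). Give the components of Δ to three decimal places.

At (1, 2): F = (-29.000, 10.000).
Jacobian J = [[-10·x·y - 5·y^2 - 1, -5·x^2 - 10·x·y], [-2·x, 8·y]].
At the point, J = [[-41.000, -25.000], [-2.000, 16.000]] (det J = -706.000).
Solving J·Δ = −F gives Δ = (-0.303, -0.663).

(-0.303, -0.663)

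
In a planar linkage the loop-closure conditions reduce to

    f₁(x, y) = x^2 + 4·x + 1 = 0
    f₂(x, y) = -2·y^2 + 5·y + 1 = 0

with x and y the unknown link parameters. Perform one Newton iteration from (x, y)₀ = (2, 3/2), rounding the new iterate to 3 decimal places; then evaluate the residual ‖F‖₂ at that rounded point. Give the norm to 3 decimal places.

At (2, 3/2): F = (13.000, 4.000).
Jacobian J = [[2·x + 4, 0], [0, -4·y + 5]].
At the point, J = [[8.000, 0.000], [0.000, -1.000]] (det J = -8.000).
Solving J·Δ = −F gives Δ = (-1.625, 4.000).
Then the next iterate is (x, y)₁ = (0.375, 5.500).
Re-evaluating at (0.375, 5.500): F = (2.64062, -32.000), so ‖F‖₂ = 32.109.

32.109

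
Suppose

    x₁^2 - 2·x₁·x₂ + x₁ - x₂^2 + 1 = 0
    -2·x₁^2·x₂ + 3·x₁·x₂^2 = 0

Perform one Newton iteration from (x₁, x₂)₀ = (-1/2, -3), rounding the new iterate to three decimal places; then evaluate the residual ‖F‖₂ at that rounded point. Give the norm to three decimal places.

3.264

At (-1/2, -3): F = (-11.250, -12.000).
Jacobian J = [[2·x₁ - 2·x₂ + 1, -2·x₁ - 2·x₂], [-4·x₁·x₂ + 3·x₂^2, -2·x₁^2 + 6·x₁·x₂]].
At the point, J = [[6.000, 7.000], [21.000, 8.500]] (det J = -96.000).
Solving J·Δ = −F gives Δ = (-0.121, 1.711).
Then the next iterate is (x₁, x₂)₁ = (-0.621, -1.289).
Re-evaluating at (-0.621, -1.289): F = (-2.49782, -2.10123), so ‖F‖₂ = 3.264.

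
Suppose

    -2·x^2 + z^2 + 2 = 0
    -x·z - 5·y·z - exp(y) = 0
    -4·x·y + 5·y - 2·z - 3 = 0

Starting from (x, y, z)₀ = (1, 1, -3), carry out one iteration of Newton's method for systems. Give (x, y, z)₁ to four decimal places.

At (1, 1, -3): F = (9.0000, 15.281718, 4.0000).
Jacobian J = [[-4·x, 0, 2·z], [-z, -5·z - exp(y), -x - 5·y], [-4·y, -4·x + 5, -2]].
At the point, J = [[-4.0000, 0.0000, -6.0000], [3.0000, 12.281718, -6.0000], [-4.0000, 1.0000, -2.0000]] (det J = -238.507491).
Solving J·Δ = −F gives Δ = (0.1509, -0.5975, 1.3994).
Then the next iterate is (x, y, z)₁ = (1.1509, 0.4025, -1.6006).

(1.1509, 0.4025, -1.6006)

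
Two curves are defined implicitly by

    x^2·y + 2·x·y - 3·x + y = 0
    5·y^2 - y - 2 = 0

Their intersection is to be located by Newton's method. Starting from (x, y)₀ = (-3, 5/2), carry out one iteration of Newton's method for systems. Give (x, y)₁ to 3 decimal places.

At (-3, 5/2): F = (19.000, 26.750).
Jacobian J = [[2·x·y + 2·y - 3, x^2 + 2·x + 1], [0, 10·y - 1]].
At the point, J = [[-13.000, 4.000], [0.000, 24.000]] (det J = -312.000).
Solving J·Δ = −F gives Δ = (1.119, -1.115).
Then the next iterate is (x, y)₁ = (-1.881, 1.385).

(-1.881, 1.385)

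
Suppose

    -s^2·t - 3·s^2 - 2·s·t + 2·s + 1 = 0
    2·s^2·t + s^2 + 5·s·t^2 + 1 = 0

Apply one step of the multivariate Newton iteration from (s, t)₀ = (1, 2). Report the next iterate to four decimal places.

(0.6897, 1.2414)

At (1, 2): F = (-6.0000, 26.0000).
Jacobian J = [[-2·s·t - 6·s - 2·t + 2, -s^2 - 2·s], [4·s·t + 2·s + 5·t^2, 2·s^2 + 10·s·t]].
At the point, J = [[-12.0000, -3.0000], [30.0000, 22.0000]] (det J = -174.0000).
Solving J·Δ = −F gives Δ = (-0.3103, -0.7586).
Then the next iterate is (s, t)₁ = (0.6897, 1.2414).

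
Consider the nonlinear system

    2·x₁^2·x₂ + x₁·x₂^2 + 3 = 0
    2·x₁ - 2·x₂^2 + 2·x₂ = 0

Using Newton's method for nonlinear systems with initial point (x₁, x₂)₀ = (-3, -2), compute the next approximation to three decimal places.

(-3.409, -0.118)

At (-3, -2): F = (-45.000, -18.000).
Jacobian J = [[4·x₁·x₂ + x₂^2, 2·x₁^2 + 2·x₁·x₂], [2, -4·x₂ + 2]].
At the point, J = [[28.000, 30.000], [2.000, 10.000]] (det J = 220.000).
Solving J·Δ = −F gives Δ = (-0.409, 1.882).
Then the next iterate is (x₁, x₂)₁ = (-3.409, -0.118).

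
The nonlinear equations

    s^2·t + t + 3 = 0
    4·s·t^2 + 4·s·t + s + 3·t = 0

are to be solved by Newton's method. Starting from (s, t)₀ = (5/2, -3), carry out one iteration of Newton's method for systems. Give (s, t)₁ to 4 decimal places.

At (5/2, -3): F = (-18.7500, 53.5000).
Jacobian J = [[2·s·t, s^2 + 1], [4·t^2 + 4·t + 1, 8·s·t + 4·s + 3]].
At the point, J = [[-15.0000, 7.2500], [25.0000, -47.0000]] (det J = 523.7500).
Solving J·Δ = −F gives Δ = (-0.9420, 0.6372).
Then the next iterate is (s, t)₁ = (1.5580, -2.3628).

(1.5580, -2.3628)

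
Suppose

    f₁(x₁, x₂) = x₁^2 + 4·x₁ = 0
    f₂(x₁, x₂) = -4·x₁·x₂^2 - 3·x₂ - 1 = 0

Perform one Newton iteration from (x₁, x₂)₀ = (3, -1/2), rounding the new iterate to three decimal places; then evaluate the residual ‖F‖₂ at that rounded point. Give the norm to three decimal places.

4.426

At (3, -1/2): F = (21.000, -2.500).
Jacobian J = [[2·x₁ + 4, 0], [-4·x₂^2, -8·x₁·x₂ - 3]].
At the point, J = [[10.000, 0.000], [-1.000, 9.000]] (det J = 90.000).
Solving J·Δ = −F gives Δ = (-2.100, 0.044).
Then the next iterate is (x₁, x₂)₁ = (0.900, -0.456).
Re-evaluating at (0.900, -0.456): F = (4.410, -0.38057), so ‖F‖₂ = 4.426.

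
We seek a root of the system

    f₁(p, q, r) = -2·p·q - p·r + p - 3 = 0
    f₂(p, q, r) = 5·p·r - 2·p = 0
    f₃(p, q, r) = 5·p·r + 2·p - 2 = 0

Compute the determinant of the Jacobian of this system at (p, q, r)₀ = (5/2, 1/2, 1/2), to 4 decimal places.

J = [[-2·q - r + 1, -2·p, -p], [5·r - 2, 0, 5·p], [5·r + 2, 0, 5·p]].
At the point, J = [[-0.5000, -5.0000, -2.5000], [0.5000, 0.0000, 12.5000], [4.5000, 0.0000, 12.5000]].
det J = -250.0000.

-250.0000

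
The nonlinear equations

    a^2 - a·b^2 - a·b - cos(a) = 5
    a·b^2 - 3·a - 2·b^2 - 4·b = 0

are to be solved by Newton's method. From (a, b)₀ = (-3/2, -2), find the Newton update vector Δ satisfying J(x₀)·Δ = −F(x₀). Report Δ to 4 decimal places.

(-0.0894, 0.1589)

At (-3/2, -2): F = (0.179263, -1.5000).
Jacobian J = [[2·a - b^2 - b + sin(a), -2·a·b - a], [b^2 - 3, 2·a·b - 4·b - 4]].
At the point, J = [[-5.997495, -4.5000], [1.0000, 10.0000]] (det J = -55.474950).
Solving J·Δ = −F gives Δ = (-0.0894, 0.1589).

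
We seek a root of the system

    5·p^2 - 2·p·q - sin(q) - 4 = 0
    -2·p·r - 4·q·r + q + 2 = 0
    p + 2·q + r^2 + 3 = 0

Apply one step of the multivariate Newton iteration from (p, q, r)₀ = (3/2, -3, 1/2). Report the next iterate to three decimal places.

(0.828, -1.870, 0.162)

At (3/2, -3, 1/2): F = (16.39112, 3.500, -1.250).
Jacobian J = [[10·p - 2·q, -2·p - cos(q), 0], [-2·r, -4·r + 1, -2·p - 4·q], [1, 2, 2·r]].
At the point, J = [[21.000, -2.01001, 0.000], [-1.000, -1.000, 9.000], [1.000, 2.000, 1.000]] (det J = -419.10008).
Solving J·Δ = −F gives Δ = (-0.672, 1.130, -0.338).
Then the next iterate is (p, q, r)₁ = (0.828, -1.870, 0.162).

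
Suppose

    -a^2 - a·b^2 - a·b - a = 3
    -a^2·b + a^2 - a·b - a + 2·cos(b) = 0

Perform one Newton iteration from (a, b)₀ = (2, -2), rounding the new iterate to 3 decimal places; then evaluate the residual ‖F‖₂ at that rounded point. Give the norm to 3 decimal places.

7.589

At (2, -2): F = (-13.000, 13.16771).
Jacobian J = [[-2·a - b^2 - b - 1, -2·a·b - a], [-2·a·b + 2·a - b - 1, -a^2 - a - 2·sin(b)]].
At the point, J = [[-7.000, 6.000], [13.000, -4.18141]] (det J = -48.73016).
Solving J·Δ = −F gives Δ = (-0.506, 1.577).
Then the next iterate is (a, b)₁ = (1.494, -0.423).
Re-evaluating at (1.494, -0.423): F = (-6.36139, 4.13787), so ‖F‖₂ = 7.589.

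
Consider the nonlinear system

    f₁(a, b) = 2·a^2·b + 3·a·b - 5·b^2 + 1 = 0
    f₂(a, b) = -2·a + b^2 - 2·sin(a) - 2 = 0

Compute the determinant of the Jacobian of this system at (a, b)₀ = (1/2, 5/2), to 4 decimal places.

J = [[4·a·b + 3·b, 2·a^2 + 3·a - 10·b], [-2·cos(a) - 2, 2·b]].
At the point, J = [[12.5000, -23.0000], [-3.755165, 5.0000]].
det J = -23.8688.

-23.8688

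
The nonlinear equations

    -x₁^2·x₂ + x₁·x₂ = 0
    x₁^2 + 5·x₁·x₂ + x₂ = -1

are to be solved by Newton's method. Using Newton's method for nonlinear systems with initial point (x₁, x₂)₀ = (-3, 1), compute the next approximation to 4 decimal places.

At (-3, 1): F = (-12.0000, -4.0000).
Jacobian J = [[-2·x₁·x₂ + x₂, -x₁^2 + x₁], [2·x₁ + 5·x₂, 5·x₁ + 1]].
At the point, J = [[7.0000, -12.0000], [-1.0000, -14.0000]] (det J = -110.0000).
Solving J·Δ = −F gives Δ = (1.0909, -0.3636).
Then the next iterate is (x₁, x₂)₁ = (-1.9091, 0.6364).

(-1.9091, 0.6364)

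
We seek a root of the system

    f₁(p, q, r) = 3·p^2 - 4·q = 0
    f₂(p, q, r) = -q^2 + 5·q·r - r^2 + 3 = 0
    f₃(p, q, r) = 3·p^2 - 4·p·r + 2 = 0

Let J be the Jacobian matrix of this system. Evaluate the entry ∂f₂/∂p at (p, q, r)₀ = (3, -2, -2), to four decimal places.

∂f₂/∂p = 0.
At (3, -2, -2) this is 0.0000.

0.0000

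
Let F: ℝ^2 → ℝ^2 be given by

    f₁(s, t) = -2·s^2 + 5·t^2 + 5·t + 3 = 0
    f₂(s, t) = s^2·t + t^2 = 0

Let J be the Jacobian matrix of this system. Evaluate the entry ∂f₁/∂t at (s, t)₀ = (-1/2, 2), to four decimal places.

25.0000

∂f₁/∂t = 10·t + 5.
At (-1/2, 2) this is 25.0000.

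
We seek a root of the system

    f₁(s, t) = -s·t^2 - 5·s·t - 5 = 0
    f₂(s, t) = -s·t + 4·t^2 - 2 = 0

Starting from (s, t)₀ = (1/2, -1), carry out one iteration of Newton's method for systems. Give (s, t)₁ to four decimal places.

At (1/2, -1): F = (-3.0000, 2.5000).
Jacobian J = [[-t^2 - 5·t, -2·s·t - 5·s], [-t, -s + 8·t]].
At the point, J = [[4.0000, -1.5000], [1.0000, -8.5000]] (det J = -32.5000).
Solving J·Δ = −F gives Δ = (0.9000, 0.4000).
Then the next iterate is (s, t)₁ = (1.4000, -0.6000).

(1.4000, -0.6000)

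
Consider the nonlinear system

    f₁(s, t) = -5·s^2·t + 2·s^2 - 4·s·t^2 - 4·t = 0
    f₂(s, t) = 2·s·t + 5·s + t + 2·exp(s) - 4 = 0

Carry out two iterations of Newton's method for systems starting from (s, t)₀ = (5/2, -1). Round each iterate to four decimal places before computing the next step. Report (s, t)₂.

(0.6662, -0.5773)

At (5/2, -1): F = (37.7500, 26.864988).
Jacobian J = [[-10·s·t + 4·s - 4·t^2, -5·s^2 - 8·s·t - 4], [2·t + 2·exp(s) + 5, 2·s + 1]].
At the point, J = [[31.0000, -15.2500], [27.364988, 6.0000]] (det J = 603.316066).
Solving J·Δ = −F gives Δ = (-1.0545, 0.3319).
Then the next iterate is (s, t)₁ = (1.4455, -0.6681).
Round to (1.4455, -0.6681) and repeat: F = (11.250376, 9.115870), J = [[13.653955, -6.721443], [12.151747, 3.8910]].
Δ = (-0.7793, 0.0908), so (s, t)₂ = (0.6662, -0.5773).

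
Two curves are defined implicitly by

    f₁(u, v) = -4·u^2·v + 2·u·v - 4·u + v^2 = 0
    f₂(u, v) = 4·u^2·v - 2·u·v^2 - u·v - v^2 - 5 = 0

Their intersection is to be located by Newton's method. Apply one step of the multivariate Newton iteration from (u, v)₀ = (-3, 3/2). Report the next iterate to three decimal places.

At (-3, 3/2): F = (-48.750, 64.750).
Jacobian J = [[-8·u·v + 2·v - 4, -4·u^2 + 2·u + 2·v], [8·u·v - 2·v^2 - v, 4·u^2 - 4·u·v - u - 2·v]].
At the point, J = [[35.000, -39.000], [-42.000, 54.000]] (det J = 252.000).
Solving J·Δ = −F gives Δ = (0.426, -0.868).
Then the next iterate is (u, v)₁ = (-2.574, 0.632).

(-2.574, 0.632)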